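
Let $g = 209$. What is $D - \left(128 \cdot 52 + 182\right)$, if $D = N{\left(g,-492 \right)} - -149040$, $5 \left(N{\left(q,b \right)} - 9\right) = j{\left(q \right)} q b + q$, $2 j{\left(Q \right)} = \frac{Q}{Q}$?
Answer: $131970$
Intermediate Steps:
$j{\left(Q \right)} = \frac{1}{2}$ ($j{\left(Q \right)} = \frac{Q \frac{1}{Q}}{2} = \frac{1}{2} \cdot 1 = \frac{1}{2}$)
$N{\left(q,b \right)} = 9 + \frac{q}{5} + \frac{b q}{10}$ ($N{\left(q,b \right)} = 9 + \frac{\frac{q}{2} b + q}{5} = 9 + \frac{\frac{b q}{2} + q}{5} = 9 + \frac{q + \frac{b q}{2}}{5} = 9 + \left(\frac{q}{5} + \frac{b q}{10}\right) = 9 + \frac{q}{5} + \frac{b q}{10}$)
$D = 138808$ ($D = \left(9 + \frac{1}{5} \cdot 209 + \frac{1}{10} \left(-492\right) 209\right) - -149040 = \left(9 + \frac{209}{5} - \frac{51414}{5}\right) + 149040 = -10232 + 149040 = 138808$)
$D - \left(128 \cdot 52 + 182\right) = 138808 - \left(128 \cdot 52 + 182\right) = 138808 - \left(6656 + 182\right) = 138808 - 6838 = 131970$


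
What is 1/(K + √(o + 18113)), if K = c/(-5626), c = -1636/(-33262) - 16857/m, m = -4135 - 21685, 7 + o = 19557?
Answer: 728312474951600362840/219818160315659854837814439471 + 5836448512220235741006400*√37663/219818160315659854837814439471 ≈ 0.0051528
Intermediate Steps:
o = 19550 (o = -7 + 19557 = 19550)
m = -25820
c = 301469527/429412420 (c = -1636/(-33262) - 16857/(-25820) = -1636*(-1/33262) - 16857*(-1/25820) = 818/16631 + 16857/25820 = 301469527/429412420 ≈ 0.70205)
K = -301469527/2415874274920 (K = (301469527/429412420)/(-5626) = (301469527/429412420)*(-1/5626) = -301469527/2415874274920 ≈ -0.00012479)
1/(K + √(o + 18113)) = 1/(-301469527/2415874274920 + √(19550 + 18113)) = 1/(-301469527/2415874274920 + √37663)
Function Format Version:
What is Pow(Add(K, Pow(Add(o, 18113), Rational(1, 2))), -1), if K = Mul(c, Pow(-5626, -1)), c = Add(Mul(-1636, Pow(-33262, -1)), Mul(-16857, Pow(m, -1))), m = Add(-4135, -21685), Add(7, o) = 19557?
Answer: Add(Rational(728312474951600362840, 219818160315659854837814439471), Mul(Rational(5836448512220235741006400, 219818160315659854837814439471), Pow(37663, Rational(1, 2)))) ≈ 0.0051528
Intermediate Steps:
o = 19550 (o = Add(-7, 19557) = 19550)
m = -25820
c = Rational(301469527, 429412420) (c = Add(Mul(-1636, Pow(-33262, -1)), Mul(-16857, Pow(-25820, -1))) = Add(Mul(-1636, Rational(-1, 33262)), Mul(-16857, Rational(-1, 25820))) = Add(Rational(818, 16631), Rational(16857, 25820)) = Rational(301469527, 429412420) ≈ 0.70205)
K = Rational(-301469527, 2415874274920) (K = Mul(Rational(301469527, 429412420), Pow(-5626, -1)) = Mul(Rational(301469527, 429412420), Rational(-1, 5626)) = Rational(-301469527, 2415874274920) ≈ -0.00012479)
Pow(Add(K, Pow(Add(o, 18113), Rational(1, 2))), -1) = Pow(Add(Rational(-301469527, 2415874274920), Pow(Add(19550, 18113), Rational(1, 2))), -1) = Pow(Add(Rational(-301469527, 2415874274920), Pow(37663, Rational(1, 2))), -1)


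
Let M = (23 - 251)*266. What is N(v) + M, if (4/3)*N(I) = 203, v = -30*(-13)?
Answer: -241983/4 ≈ -60496.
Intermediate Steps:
v = 390
N(I) = 609/4 (N(I) = (3/4)*203 = 609/4)
M = -60648 (M = -228*266 = -60648)
N(v) + M = 609/4 - 60648 = -241983/4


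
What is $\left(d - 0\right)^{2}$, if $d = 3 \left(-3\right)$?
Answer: $81$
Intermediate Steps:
$d = -9$
$\left(d - 0\right)^{2} = \left(-9 - 0\right)^{2} = \left(-9 + 0\right)^{2} = \left(-9\right)^{2} = 81$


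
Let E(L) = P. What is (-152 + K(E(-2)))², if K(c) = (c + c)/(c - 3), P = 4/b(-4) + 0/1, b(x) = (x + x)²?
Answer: 51065316/2209 ≈ 23117.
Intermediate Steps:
b(x) = 4*x² (b(x) = (2*x)² = 4*x²)
P = 1/16 (P = 4/((4*(-4)²)) + 0/1 = 4/((4*16)) + 0*1 = 4/64 + 0 = 4*(1/64) + 0 = 1/16 + 0 = 1/16 ≈ 0.062500)
E(L) = 1/16
K(c) = 2*c/(-3 + c) (K(c) = (2*c)/(-3 + c) = 2*c/(-3 + c))
(-152 + K(E(-2)))² = (-152 + 2*(1/16)/(-3 + 1/16))² = (-152 + 2*(1/16)/(-47/16))² = (-152 + 2*(1/16)*(-16/47))² = (-152 - 2/47)² = (-7146/47)² = 51065316/2209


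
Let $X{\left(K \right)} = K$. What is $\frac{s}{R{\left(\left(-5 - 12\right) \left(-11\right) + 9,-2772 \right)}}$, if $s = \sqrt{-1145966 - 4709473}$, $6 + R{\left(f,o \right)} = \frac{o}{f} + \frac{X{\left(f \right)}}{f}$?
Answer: $- \frac{7 i \sqrt{5855439}}{134} \approx - 126.41 i$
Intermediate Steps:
$R{\left(f,o \right)} = -5 + \frac{o}{f}$ ($R{\left(f,o \right)} = -6 + \left(\frac{o}{f} + \frac{f}{f}\right) = -6 + \left(\frac{o}{f} + 1\right) = -6 + \left(1 + \frac{o}{f}\right) = -5 + \frac{o}{f}$)
$s = i \sqrt{5855439}$ ($s = \sqrt{-5855439} = i \sqrt{5855439} \approx 2419.8 i$)
$\frac{s}{R{\left(\left(-5 - 12\right) \left(-11\right) + 9,-2772 \right)}} = \frac{i \sqrt{5855439}}{-5 - \frac{2772}{\left(-5 - 12\right) \left(-11\right) + 9}} = \frac{i \sqrt{5855439}}{-5 - \frac{2772}{\left(-17\right) \left(-11\right) + 9}} = \frac{i \sqrt{5855439}}{-5 - \frac{2772}{187 + 9}} = \frac{i \sqrt{5855439}}{-5 - \frac{2772}{196}} = \frac{i \sqrt{5855439}}{-5 - \frac{99}{7}} = \frac{i \sqrt{5855439}}{- \frac{134}{7}} = i \sqrt{5855439} \left(- \frac{7}{134}\right) = - \frac{7 i \sqrt{5855439}}{134}$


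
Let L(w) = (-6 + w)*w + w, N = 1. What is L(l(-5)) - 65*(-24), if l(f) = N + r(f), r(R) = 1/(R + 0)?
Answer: 38916/25 ≈ 1556.6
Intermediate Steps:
r(R) = 1/R
l(f) = 1 + 1/f
L(w) = w + w*(-6 + w) (L(w) = w*(-6 + w) + w = w + w*(-6 + w))
L(l(-5)) - 65*(-24) = ((1 - 5)/(-5))*(-5 + (1 - 5)/(-5)) - 65*(-24) = (-⅕*(-4))*(-5 - ⅕*(-4)) + 1560 = 4*(-5 + ⅘)/5 + 1560 = (⅘)*(-21/5) + 1560 = -84/25 + 1560 = 38916/25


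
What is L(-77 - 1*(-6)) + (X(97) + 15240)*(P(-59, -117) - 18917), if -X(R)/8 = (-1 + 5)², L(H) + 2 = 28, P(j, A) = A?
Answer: -287641782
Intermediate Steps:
L(H) = 26 (L(H) = -2 + 28 = 26)
X(R) = -128 (X(R) = -8*(-1 + 5)² = -8*4² = -8*16 = -128)
L(-77 - 1*(-6)) + (X(97) + 15240)*(P(-59, -117) - 18917) = 26 + (-128 + 15240)*(-117 - 18917) = 26 + 15112*(-19034) = 26 - 287641808 = -287641782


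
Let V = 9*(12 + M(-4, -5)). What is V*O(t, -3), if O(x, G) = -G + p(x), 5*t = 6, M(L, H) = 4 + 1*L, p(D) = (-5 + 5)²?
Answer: 324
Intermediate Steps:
p(D) = 0 (p(D) = 0² = 0)
M(L, H) = 4 + L
t = 6/5 (t = (⅕)*6 = 6/5 ≈ 1.2000)
O(x, G) = -G (O(x, G) = -G + 0 = -G)
V = 108 (V = 9*(12 + (4 - 4)) = 9*(12 + 0) = 9*12 = 108)
V*O(t, -3) = 108*(-1*(-3)) = 108*3 = 324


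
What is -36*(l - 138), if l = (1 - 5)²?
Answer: 4392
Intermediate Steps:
l = 16 (l = (-4)² = 16)
-36*(l - 138) = -36*(16 - 138) = -36*(-122) = 4392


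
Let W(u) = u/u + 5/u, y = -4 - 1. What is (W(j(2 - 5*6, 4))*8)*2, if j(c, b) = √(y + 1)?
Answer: 16 - 40*I ≈ 16.0 - 40.0*I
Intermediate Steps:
y = -5
j(c, b) = 2*I (j(c, b) = √(-5 + 1) = √(-4) = 2*I)
W(u) = 1 + 5/u
(W(j(2 - 5*6, 4))*8)*2 = (((5 + 2*I)/((2*I)))*8)*2 = (((-I/2)*(5 + 2*I))*8)*2 = (-I*(5 + 2*I)/2*8)*2 = -4*I*(5 + 2*I)*2 = -8*I*(5 + 2*I)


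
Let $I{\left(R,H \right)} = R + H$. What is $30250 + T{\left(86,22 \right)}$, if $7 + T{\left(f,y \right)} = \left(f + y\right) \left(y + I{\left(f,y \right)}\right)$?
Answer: $44283$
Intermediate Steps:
$I{\left(R,H \right)} = H + R$
$T{\left(f,y \right)} = -7 + \left(f + y\right) \left(f + 2 y\right)$ ($T{\left(f,y \right)} = -7 + \left(f + y\right) \left(y + \left(y + f\right)\right) = -7 + \left(f + y\right) \left(y + \left(f + y\right)\right) = -7 + \left(f + y\right) \left(f + 2 y\right)$)
$30250 + T{\left(86,22 \right)} = 30250 + \left(-7 + 86^{2} + 2 \cdot 22^{2} + 3 \cdot 86 \cdot 22\right) = 30250 + \left(-7 + 7396 + 2 \cdot 484 + 5676\right) = 30250 + \left(-7 + 7396 + 968 + 5676\right) = 30250 + 14033 = 44283$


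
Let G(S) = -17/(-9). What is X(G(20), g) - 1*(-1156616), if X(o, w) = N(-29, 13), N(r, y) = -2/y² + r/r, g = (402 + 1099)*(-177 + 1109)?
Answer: 195468271/169 ≈ 1.1566e+6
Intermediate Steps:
g = 1398932 (g = 1501*932 = 1398932)
G(S) = 17/9 (G(S) = -17*(-⅑) = 17/9)
N(r, y) = 1 - 2/y² (N(r, y) = -2/y² + 1 = 1 - 2/y²)
X(o, w) = 167/169 (X(o, w) = 1 - 2/13² = 1 - 2*1/169 = 1 - 2/169 = 167/169)
X(G(20), g) - 1*(-1156616) = 167/169 - 1*(-1156616) = 167/169 + 1156616 = 195468271/169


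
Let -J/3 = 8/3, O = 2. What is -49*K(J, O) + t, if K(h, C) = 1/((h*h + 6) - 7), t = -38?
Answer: -349/9 ≈ -38.778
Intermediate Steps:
J = -8 (J = -24/3 = -3*8/3 = -8)
K(h, C) = 1/(-1 + h²) (K(h, C) = 1/((h² + 6) - 7) = 1/((6 + h²) - 7) = 1/(-1 + h²))
-49*K(J, O) + t = -49/(-1 + (-8)²) - 38 = -49/(-1 + 64) - 38 = -49/63 - 38 = -49*1/63 - 38 = -7/9 - 38 = -349/9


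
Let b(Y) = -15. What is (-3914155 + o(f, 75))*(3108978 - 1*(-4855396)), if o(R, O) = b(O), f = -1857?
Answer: -31173913779580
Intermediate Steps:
o(R, O) = -15
(-3914155 + o(f, 75))*(3108978 - 1*(-4855396)) = (-3914155 - 15)*(3108978 - 1*(-4855396)) = -3914170*(3108978 + 4855396) = -3914170*7964374 = -31173913779580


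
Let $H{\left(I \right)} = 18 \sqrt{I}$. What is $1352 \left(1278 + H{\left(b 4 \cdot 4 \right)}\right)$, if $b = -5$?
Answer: $1727856 + 97344 i \sqrt{5} \approx 1.7279 \cdot 10^{6} + 2.1767 \cdot 10^{5} i$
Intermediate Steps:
$1352 \left(1278 + H{\left(b 4 \cdot 4 \right)}\right) = 1352 \left(1278 + 18 \sqrt{\left(-5\right) 4 \cdot 4}\right) = 1352 \left(1278 + 18 \sqrt{\left(-20\right) 4}\right) = 1352 \left(1278 + 18 \sqrt{-80}\right) = 1352 \left(1278 + 18 \cdot 4 i \sqrt{5}\right) = 1352 \left(1278 + 72 i \sqrt{5}\right) = 1727856 + 97344 i \sqrt{5}$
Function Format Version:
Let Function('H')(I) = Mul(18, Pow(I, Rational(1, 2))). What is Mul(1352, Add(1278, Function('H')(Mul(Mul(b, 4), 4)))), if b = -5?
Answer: Add(1727856, Mul(97344, I, Pow(5, Rational(1, 2)))) ≈ Add(1.7279e+6, Mul(2.1767e+5, I))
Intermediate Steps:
Mul(1352, Add(1278, Function('H')(Mul(Mul(b, 4), 4)))) = Mul(1352, Add(1278, Mul(18, Pow(Mul(Mul(-5, 4), 4), Rational(1, 2))))) = Mul(1352, Add(1278, Mul(18, Pow(Mul(-20, 4), Rational(1, 2))))) = Mul(1352, Add(1278, Mul(18, Pow(-80, Rational(1, 2))))) = Mul(1352, Add(1278, Mul(18, Mul(4, I, Pow(5, Rational(1, 2)))))) = Mul(1352, Add(1278, Mul(72, I, Pow(5, Rational(1, 2))))) = Add(1727856, Mul(97344, I, Pow(5, Rational(1, 2))))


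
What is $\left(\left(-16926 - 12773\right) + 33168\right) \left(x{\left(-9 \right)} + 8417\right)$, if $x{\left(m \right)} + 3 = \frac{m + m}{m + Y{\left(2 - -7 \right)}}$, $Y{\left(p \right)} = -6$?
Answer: $\frac{145961644}{5} \approx 2.9192 \cdot 10^{7}$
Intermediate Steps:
$x{\left(m \right)} = -3 + \frac{2 m}{-6 + m}$ ($x{\left(m \right)} = -3 + \frac{m + m}{m - 6} = -3 + \frac{2 m}{-6 + m}$)
$\left(\left(-16926 - 12773\right) + 33168\right) \left(x{\left(-9 \right)} + 8417\right) = \left(\left(-16926 - 12773\right) + 33168\right) \left(\frac{18 - -9}{-6 - 9} + 8417\right) = \left(-29699 + 33168\right) \left(\frac{18 + 9}{-15} + 8417\right) = 3469 \left(\left(- \frac{1}{15}\right) 27 + 8417\right) = 3469 \left(- \frac{9}{5} + 8417\right) = 3469 \cdot \frac{42076}{5} = \frac{145961644}{5}$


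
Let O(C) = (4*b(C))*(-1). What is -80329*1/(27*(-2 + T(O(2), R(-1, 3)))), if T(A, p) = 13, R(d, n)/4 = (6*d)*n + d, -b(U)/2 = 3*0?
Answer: -80329/297 ≈ -270.47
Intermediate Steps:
b(U) = 0 (b(U) = -6*0 = -2*0 = 0)
O(C) = 0 (O(C) = (4*0)*(-1) = 0*(-1) = 0)
R(d, n) = 4*d + 24*d*n (R(d, n) = 4*((6*d)*n + d) = 4*(6*d*n + d) = 4*(d + 6*d*n) = 4*d + 24*d*n)
-80329*1/(27*(-2 + T(O(2), R(-1, 3)))) = -80329*1/(27*(-2 + 13)) = -80329/(11*27) = -80329/297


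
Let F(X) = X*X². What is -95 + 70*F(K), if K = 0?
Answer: -95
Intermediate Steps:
F(X) = X³
-95 + 70*F(K) = -95 + 70*0³ = -95 + 70*0 = -95 + 0 = -95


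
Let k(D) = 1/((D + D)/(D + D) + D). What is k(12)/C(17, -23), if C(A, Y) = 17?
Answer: 1/221 ≈ 0.0045249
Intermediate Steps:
k(D) = 1/(1 + D) (k(D) = 1/((2*D)/((2*D)) + D) = 1/((2*D)*(1/(2*D)) + D) = 1/(1 + D))
k(12)/C(17, -23) = 1/((1 + 12)*17) = (1/17)/13 = (1/13)*(1/17) = 1/221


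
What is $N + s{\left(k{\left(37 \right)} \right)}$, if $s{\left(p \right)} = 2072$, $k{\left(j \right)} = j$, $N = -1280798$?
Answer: $-1278726$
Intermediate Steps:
$N + s{\left(k{\left(37 \right)} \right)} = -1280798 + 2072 = -1278726$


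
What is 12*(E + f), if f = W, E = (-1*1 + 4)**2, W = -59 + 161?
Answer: 1332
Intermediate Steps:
W = 102
E = 9 (E = (-1 + 4)**2 = 3**2 = 9)
f = 102
12*(E + f) = 12*(9 + 102) = 12*111 = 1332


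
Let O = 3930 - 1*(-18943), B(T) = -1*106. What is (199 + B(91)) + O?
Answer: 22966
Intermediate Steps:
B(T) = -106
O = 22873 (O = 3930 + 18943 = 22873)
(199 + B(91)) + O = (199 - 106) + 22873 = 93 + 22873 = 22966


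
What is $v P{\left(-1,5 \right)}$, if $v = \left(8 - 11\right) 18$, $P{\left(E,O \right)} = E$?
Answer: $54$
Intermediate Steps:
$v = -54$ ($v = \left(-3\right) 18 = -54$)
$v P{\left(-1,5 \right)} = \left(-54\right) \left(-1\right) = 54$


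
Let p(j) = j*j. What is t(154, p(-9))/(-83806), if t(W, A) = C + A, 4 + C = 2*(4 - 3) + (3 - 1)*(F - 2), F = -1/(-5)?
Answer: -377/419030 ≈ -0.00089970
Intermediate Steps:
F = 1/5 (F = -1*(-1/5) = 1/5 ≈ 0.20000)
C = -28/5 (C = -4 + (2*(4 - 3) + (3 - 1)*(1/5 - 2)) = -4 + (2*1 + 2*(-9/5)) = -4 + (2 - 18/5) = -4 - 8/5 = -28/5 ≈ -5.6000)
p(j) = j**2
t(W, A) = -28/5 + A
t(154, p(-9))/(-83806) = (-28/5 + (-9)**2)/(-83806) = (-28/5 + 81)*(-1/83806) = (377/5)*(-1/83806) = -377/419030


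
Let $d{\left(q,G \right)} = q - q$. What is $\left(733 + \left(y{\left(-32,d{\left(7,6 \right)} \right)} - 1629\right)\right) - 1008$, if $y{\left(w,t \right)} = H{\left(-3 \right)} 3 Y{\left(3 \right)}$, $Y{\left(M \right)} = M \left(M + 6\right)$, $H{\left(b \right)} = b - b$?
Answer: $-1904$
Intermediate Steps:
$d{\left(q,G \right)} = 0$
$H{\left(b \right)} = 0$
$Y{\left(M \right)} = M \left(6 + M\right)$
$y{\left(w,t \right)} = 0$ ($y{\left(w,t \right)} = 0 \cdot 3 \cdot 3 \left(6 + 3\right) = 0 \cdot 3 \cdot 9 = 0 \cdot 27 = 0$)
$\left(733 + \left(y{\left(-32,d{\left(7,6 \right)} \right)} - 1629\right)\right) - 1008 = \left(733 + \left(0 - 1629\right)\right) - 1008 = \left(733 - 1629\right) - 1008 = -896 - 1008 = -1904$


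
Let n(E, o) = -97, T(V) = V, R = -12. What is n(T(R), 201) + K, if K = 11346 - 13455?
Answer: -2206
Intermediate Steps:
K = -2109
n(T(R), 201) + K = -97 - 2109 = -2206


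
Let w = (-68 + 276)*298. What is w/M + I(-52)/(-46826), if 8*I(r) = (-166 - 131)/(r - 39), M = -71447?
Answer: -2113014126511/2435580217616 ≈ -0.86756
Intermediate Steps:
I(r) = -297/(8*(-39 + r)) (I(r) = ((-166 - 131)/(r - 39))/8 = (-297/(-39 + r))/8 = -297/(8*(-39 + r)))
w = 61984 (w = 208*298 = 61984)
w/M + I(-52)/(-46826) = 61984/(-71447) - 297/(-312 + 8*(-52))/(-46826) = 61984*(-1/71447) - 297/(-312 - 416)*(-1/46826) = -61984/71447 - 297/(-728)*(-1/46826) = -61984/71447 - 297*(-1/728)*(-1/46826) = -61984/71447 + (297/728)*(-1/46826) = -61984/71447 - 297/34089328 = -2113014126511/2435580217616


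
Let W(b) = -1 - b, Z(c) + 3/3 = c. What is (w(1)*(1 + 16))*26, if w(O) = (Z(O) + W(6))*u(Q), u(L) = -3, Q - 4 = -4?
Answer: 9282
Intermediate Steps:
Q = 0 (Q = 4 - 4 = 0)
Z(c) = -1 + c
w(O) = 24 - 3*O (w(O) = ((-1 + O) + (-1 - 1*6))*(-3) = ((-1 + O) + (-1 - 6))*(-3) = ((-1 + O) - 7)*(-3) = (-8 + O)*(-3) = 24 - 3*O)
(w(1)*(1 + 16))*26 = ((24 - 3*1)*(1 + 16))*26 = ((24 - 3)*17)*26 = (21*17)*26 = 357*26 = 9282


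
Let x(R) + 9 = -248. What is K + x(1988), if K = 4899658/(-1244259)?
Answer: -324674221/1244259 ≈ -260.94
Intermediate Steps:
x(R) = -257 (x(R) = -9 - 248 = -257)
K = -4899658/1244259 (K = 4899658*(-1/1244259) = -4899658/1244259 ≈ -3.9378)
K + x(1988) = -4899658/1244259 - 257 = -324674221/1244259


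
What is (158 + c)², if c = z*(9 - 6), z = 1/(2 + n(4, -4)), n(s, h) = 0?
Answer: 101761/4 ≈ 25440.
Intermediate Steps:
z = ½ (z = 1/(2 + 0) = 1/2 = ½ ≈ 0.50000)
c = 3/2 (c = (9 - 6)/2 = (½)*3 = 3/2 ≈ 1.5000)
(158 + c)² = (158 + 3/2)² = (319/2)² = 101761/4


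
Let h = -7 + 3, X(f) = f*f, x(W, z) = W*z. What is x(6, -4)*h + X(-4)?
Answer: 112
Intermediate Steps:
X(f) = f**2
h = -4
x(6, -4)*h + X(-4) = (6*(-4))*(-4) + (-4)**2 = -24*(-4) + 16 = 96 + 16 = 112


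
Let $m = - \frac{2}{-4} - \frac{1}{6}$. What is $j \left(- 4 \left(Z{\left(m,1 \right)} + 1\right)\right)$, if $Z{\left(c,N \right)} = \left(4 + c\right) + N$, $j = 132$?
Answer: $-3344$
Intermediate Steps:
$m = \frac{1}{3}$ ($m = \left(-2\right) \left(- \frac{1}{4}\right) - \frac{1}{6} = \frac{1}{2} - \frac{1}{6} = \frac{1}{3} \approx 0.33333$)
$Z{\left(c,N \right)} = 4 + N + c$
$j \left(- 4 \left(Z{\left(m,1 \right)} + 1\right)\right) = 132 \left(- 4 \left(\left(4 + 1 + \frac{1}{3}\right) + 1\right)\right) = 132 \left(- 4 \left(\frac{16}{3} + 1\right)\right) = 132 \left(\left(-4\right) \frac{19}{3}\right) = 132 \left(- \frac{76}{3}\right) = -3344$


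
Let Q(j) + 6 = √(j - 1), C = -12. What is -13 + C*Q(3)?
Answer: 59 - 12*√2 ≈ 42.029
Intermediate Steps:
Q(j) = -6 + √(-1 + j) (Q(j) = -6 + √(j - 1) = -6 + √(-1 + j))
-13 + C*Q(3) = -13 - 12*(-6 + √(-1 + 3)) = -13 - 12*(-6 + √2) = -13 + (72 - 12*√2) = 59 - 12*√2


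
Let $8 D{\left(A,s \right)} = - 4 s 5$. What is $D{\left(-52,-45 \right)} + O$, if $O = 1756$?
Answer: $\frac{3737}{2} \approx 1868.5$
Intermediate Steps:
$D{\left(A,s \right)} = - \frac{5 s}{2}$ ($D{\left(A,s \right)} = \frac{- 4 s 5}{8} = \frac{\left(-20\right) s}{8} = - \frac{5 s}{2}$)
$D{\left(-52,-45 \right)} + O = \left(- \frac{5}{2}\right) \left(-45\right) + 1756 = \frac{225}{2} + 1756 = \frac{3737}{2}$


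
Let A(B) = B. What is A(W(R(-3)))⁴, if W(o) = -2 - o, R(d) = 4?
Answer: 1296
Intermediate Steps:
A(W(R(-3)))⁴ = (-2 - 1*4)⁴ = (-2 - 4)⁴ = (-6)⁴ = 1296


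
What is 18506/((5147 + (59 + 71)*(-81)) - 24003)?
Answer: -9253/14693 ≈ -0.62976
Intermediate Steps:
18506/((5147 + (59 + 71)*(-81)) - 24003) = 18506/((5147 + 130*(-81)) - 24003) = 18506/((5147 - 10530) - 24003) = 18506/(-5383 - 24003) = 18506/(-29386) = 18506*(-1/29386) = -9253/14693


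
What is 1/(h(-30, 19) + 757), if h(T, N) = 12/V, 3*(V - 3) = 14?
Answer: 23/17447 ≈ 0.0013183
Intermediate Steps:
V = 23/3 (V = 3 + (1/3)*14 = 3 + 14/3 = 23/3 ≈ 7.6667)
h(T, N) = 36/23 (h(T, N) = 12/(23/3) = 12*(3/23) = 36/23)
1/(h(-30, 19) + 757) = 1/(36/23 + 757) = 1/(17447/23) = 23/17447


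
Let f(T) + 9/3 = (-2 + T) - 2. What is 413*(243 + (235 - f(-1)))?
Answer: 200718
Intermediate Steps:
f(T) = -7 + T (f(T) = -3 + ((-2 + T) - 2) = -3 + (-4 + T) = -7 + T)
413*(243 + (235 - f(-1))) = 413*(243 + (235 - (-7 - 1))) = 413*(243 + (235 - 1*(-8))) = 413*(243 + (235 + 8)) = 413*(243 + 243) = 413*486 = 200718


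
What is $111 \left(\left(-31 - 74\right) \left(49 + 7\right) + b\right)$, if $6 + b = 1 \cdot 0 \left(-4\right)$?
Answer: $-653346$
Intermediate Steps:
$b = -6$ ($b = -6 + 1 \cdot 0 \left(-4\right) = -6 + 0 \left(-4\right) = -6 + 0 = -6$)
$111 \left(\left(-31 - 74\right) \left(49 + 7\right) + b\right) = 111 \left(\left(-31 - 74\right) \left(49 + 7\right) - 6\right) = 111 \left(\left(-105\right) 56 - 6\right) = 111 \left(-5880 - 6\right) = 111 \left(-5886\right) = -653346$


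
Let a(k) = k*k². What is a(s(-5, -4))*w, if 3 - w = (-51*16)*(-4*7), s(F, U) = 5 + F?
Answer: 0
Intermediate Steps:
a(k) = k³
w = -22845 (w = 3 - (-51*16)*(-4*7) = 3 - (-816)*(-28) = 3 - 1*22848 = 3 - 22848 = -22845)
a(s(-5, -4))*w = (5 - 5)³*(-22845) = 0³*(-22845) = 0*(-22845) = 0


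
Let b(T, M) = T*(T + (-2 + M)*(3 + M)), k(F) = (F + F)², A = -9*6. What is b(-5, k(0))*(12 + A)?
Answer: -2310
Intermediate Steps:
A = -54
k(F) = 4*F² (k(F) = (2*F)² = 4*F²)
b(-5, k(0))*(12 + A) = (-5*(-6 + 4*0² - 5 + (4*0²)²))*(12 - 54) = -5*(-6 + 4*0 - 5 + (4*0)²)*(-42) = -5*(-6 + 0 - 5 + 0²)*(-42) = -5*(-6 + 0 - 5 + 0)*(-42) = -5*(-11)*(-42) = 55*(-42) = -2310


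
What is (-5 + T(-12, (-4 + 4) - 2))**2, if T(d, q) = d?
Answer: 289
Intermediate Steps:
(-5 + T(-12, (-4 + 4) - 2))**2 = (-5 - 12)**2 = (-17)**2 = 289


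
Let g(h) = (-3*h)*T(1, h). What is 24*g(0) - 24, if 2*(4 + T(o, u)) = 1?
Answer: -24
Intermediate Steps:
T(o, u) = -7/2 (T(o, u) = -4 + (½)*1 = -4 + ½ = -7/2)
g(h) = 21*h/2 (g(h) = -3*h*(-7/2) = 21*h/2)
24*g(0) - 24 = 24*((21/2)*0) - 24 = 24*0 - 24 = 0 - 24 = -24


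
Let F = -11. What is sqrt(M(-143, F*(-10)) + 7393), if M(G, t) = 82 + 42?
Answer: sqrt(7517) ≈ 86.701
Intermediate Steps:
M(G, t) = 124
sqrt(M(-143, F*(-10)) + 7393) = sqrt(124 + 7393) = sqrt(7517)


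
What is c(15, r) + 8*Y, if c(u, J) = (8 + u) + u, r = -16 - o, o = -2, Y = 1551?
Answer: 12446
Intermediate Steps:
r = -14 (r = -16 - 1*(-2) = -16 + 2 = -14)
c(u, J) = 8 + 2*u
c(15, r) + 8*Y = (8 + 2*15) + 8*1551 = (8 + 30) + 12408 = 38 + 12408 = 12446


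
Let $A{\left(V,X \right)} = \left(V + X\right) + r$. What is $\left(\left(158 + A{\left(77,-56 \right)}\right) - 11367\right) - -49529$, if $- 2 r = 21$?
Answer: $\frac{76661}{2} \approx 38331.0$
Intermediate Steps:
$r = - \frac{21}{2}$ ($r = \left(- \frac{1}{2}\right) 21 = - \frac{21}{2} \approx -10.5$)
$A{\left(V,X \right)} = - \frac{21}{2} + V + X$ ($A{\left(V,X \right)} = \left(V + X\right) - \frac{21}{2} = - \frac{21}{2} + V + X$)
$\left(\left(158 + A{\left(77,-56 \right)}\right) - 11367\right) - -49529 = \left(\left(158 - - \frac{21}{2}\right) - 11367\right) - -49529 = \left(\left(158 + \frac{21}{2}\right) - 11367\right) + 49529 = \left(\frac{337}{2} - 11367\right) + 49529 = - \frac{22397}{2} + 49529 = \frac{76661}{2}$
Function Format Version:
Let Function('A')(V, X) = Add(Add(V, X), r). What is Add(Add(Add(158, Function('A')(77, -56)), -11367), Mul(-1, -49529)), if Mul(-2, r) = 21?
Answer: Rational(76661, 2) ≈ 38331.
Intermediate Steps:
r = Rational(-21, 2) (r = Mul(Rational(-1, 2), 21) = Rational(-21, 2) ≈ -10.500)
Function('A')(V, X) = Add(Rational(-21, 2), V, X) (Function('A')(V, X) = Add(Add(V, X), Rational(-21, 2)) = Add(Rational(-21, 2), V, X))
Add(Add(Add(158, Function('A')(77, -56)), -11367), Mul(-1, -49529)) = Add(Add(Add(158, Add(Rational(-21, 2), 77, -56)), -11367), Mul(-1, -49529)) = Add(Add(Add(158, Rational(21, 2)), -11367), 49529) = Add(Add(Rational(337, 2), -11367), 49529) = Add(Rational(-22397, 2), 49529) = Rational(76661, 2)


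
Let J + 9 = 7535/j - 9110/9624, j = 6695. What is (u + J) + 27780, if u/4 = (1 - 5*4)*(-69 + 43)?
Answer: 191669045735/6443268 ≈ 29747.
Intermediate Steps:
J = -56836873/6443268 (J = -9 + (7535/6695 - 9110/9624) = -9 + (7535*(1/6695) - 9110*1/9624) = -9 + (1507/1339 - 4555/4812) = -9 + 1152539/6443268 = -56836873/6443268 ≈ -8.8211)
u = 1976 (u = 4*((1 - 5*4)*(-69 + 43)) = 4*((1 - 20)*(-26)) = 4*(-19*(-26)) = 4*494 = 1976)
(u + J) + 27780 = (1976 - 56836873/6443268) + 27780 = 12675060695/6443268 + 27780 = 191669045735/6443268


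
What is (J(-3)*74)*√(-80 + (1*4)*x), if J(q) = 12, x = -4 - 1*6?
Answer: 1776*I*√30 ≈ 9727.5*I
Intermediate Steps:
x = -10 (x = -4 - 6 = -10)
(J(-3)*74)*√(-80 + (1*4)*x) = (12*74)*√(-80 + (1*4)*(-10)) = 888*√(-80 + 4*(-10)) = 888*√(-80 - 40) = 888*√(-120) = 888*(2*I*√30) = 1776*I*√30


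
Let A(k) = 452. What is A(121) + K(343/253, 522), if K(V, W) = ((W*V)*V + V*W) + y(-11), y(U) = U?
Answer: 134939385/64009 ≈ 2108.1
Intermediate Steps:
K(V, W) = -11 + V*W + W*V² (K(V, W) = ((W*V)*V + V*W) - 11 = ((V*W)*V + V*W) - 11 = (W*V² + V*W) - 11 = (V*W + W*V²) - 11 = -11 + V*W + W*V²)
A(121) + K(343/253, 522) = 452 + (-11 + (343/253)*522 + 522*(343/253)²) = 452 + (-11 + 179046/253 + 522*(117649/64009)) = 452 + (-11 + 179046/253 + 61412778/64009) = 452 + 106007317/64009 = 134939385/64009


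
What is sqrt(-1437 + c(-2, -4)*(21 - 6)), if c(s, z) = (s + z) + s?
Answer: 3*I*sqrt(173) ≈ 39.459*I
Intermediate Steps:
c(s, z) = z + 2*s
sqrt(-1437 + c(-2, -4)*(21 - 6)) = sqrt(-1437 + (-4 + 2*(-2))*(21 - 6)) = sqrt(-1437 + (-4 - 4)*15) = sqrt(-1437 - 8*15) = sqrt(-1437 - 120) = sqrt(-1557) = 3*I*sqrt(173)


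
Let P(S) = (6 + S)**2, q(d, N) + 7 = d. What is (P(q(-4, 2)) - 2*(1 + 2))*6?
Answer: 114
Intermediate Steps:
q(d, N) = -7 + d
(P(q(-4, 2)) - 2*(1 + 2))*6 = ((6 + (-7 - 4))**2 - 2*(1 + 2))*6 = ((6 - 11)**2 - 2*3)*6 = ((-5)**2 - 6)*6 = (25 - 6)*6 = 19*6 = 114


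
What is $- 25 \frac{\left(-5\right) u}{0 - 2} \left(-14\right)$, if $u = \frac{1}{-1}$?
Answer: $-875$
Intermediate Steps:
$u = -1$
$- 25 \frac{\left(-5\right) u}{0 - 2} \left(-14\right) = - 25 \frac{\left(-5\right) \left(-1\right)}{0 - 2} \left(-14\right) = - 25 \frac{5}{-2} \left(-14\right) = - 25 \cdot 5 \left(- \frac{1}{2}\right) \left(-14\right) = \left(-25\right) \left(- \frac{5}{2}\right) \left(-14\right) = \frac{125}{2} \left(-14\right) = -875$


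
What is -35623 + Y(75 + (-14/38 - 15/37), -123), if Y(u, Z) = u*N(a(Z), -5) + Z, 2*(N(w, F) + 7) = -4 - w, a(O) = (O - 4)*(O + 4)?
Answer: -839809587/1406 ≈ -5.9730e+5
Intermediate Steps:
a(O) = (-4 + O)*(4 + O)
N(w, F) = -9 - w/2 (N(w, F) = -7 + (-4 - w)/2 = -7 + (-2 - w/2) = -9 - w/2)
Y(u, Z) = Z + u*(-1 - Z²/2) (Y(u, Z) = u*(-9 - (-16 + Z²)/2) + Z = u*(-9 + (8 - Z²/2)) + Z = u*(-1 - Z²/2) + Z = Z + u*(-1 - Z²/2))
-35623 + Y(75 + (-14/38 - 15/37), -123) = -35623 + (-123 - (75 + (-14/38 - 15/37)) - ½*(75 + (-14/38 - 15/37))*(-123)²) = -35623 + (-123 - (75 + (-14*1/38 - 15*1/37)) - ½*(75 + (-14*1/38 - 15*1/37))*15129) = -35623 + (-123 - (75 + (-7/19 - 15/37)) - ½*(75 + (-7/19 - 15/37))*15129) = -35623 + (-123 - (75 - 544/703) - ½*(75 - 544/703)*15129) = -35623 + (-123 - 1*52181/703 - ½*52181/703*15129) = -35623 + (-123 - 52181/703 - 789446349/1406) = -35623 - 789723649/1406 = -839809587/1406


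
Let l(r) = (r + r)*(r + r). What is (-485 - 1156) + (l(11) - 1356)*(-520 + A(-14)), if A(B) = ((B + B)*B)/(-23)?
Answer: 10733201/23 ≈ 4.6666e+5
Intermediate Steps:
A(B) = -2*B²/23 (A(B) = ((2*B)*B)*(-1/23) = (2*B²)*(-1/23) = -2*B²/23)
l(r) = 4*r² (l(r) = (2*r)*(2*r) = 4*r²)
(-485 - 1156) + (l(11) - 1356)*(-520 + A(-14)) = (-485 - 1156) + (4*11² - 1356)*(-520 - 2/23*(-14)²) = -1641 + (4*121 - 1356)*(-520 - 2/23*196) = -1641 + (484 - 1356)*(-520 - 392/23) = -1641 - 872*(-12352/23) = -1641 + 10770944/23 = 10733201/23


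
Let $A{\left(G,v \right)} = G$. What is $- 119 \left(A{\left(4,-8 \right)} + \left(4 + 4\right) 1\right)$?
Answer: $-1428$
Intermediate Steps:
$- 119 \left(A{\left(4,-8 \right)} + \left(4 + 4\right) 1\right) = - 119 \left(4 + \left(4 + 4\right) 1\right) = - 119 \left(4 + 8 \cdot 1\right) = - 119 \left(4 + 8\right) = \left(-119\right) 12 = -1428$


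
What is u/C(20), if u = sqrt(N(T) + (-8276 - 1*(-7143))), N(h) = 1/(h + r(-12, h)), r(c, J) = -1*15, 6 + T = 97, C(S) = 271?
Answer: I*sqrt(1636033)/10298 ≈ 0.12421*I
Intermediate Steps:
T = 91 (T = -6 + 97 = 91)
r(c, J) = -15
N(h) = 1/(-15 + h) (N(h) = 1/(h - 15) = 1/(-15 + h))
u = I*sqrt(1636033)/38 (u = sqrt(1/(-15 + 91) + (-8276 - 1*(-7143))) = sqrt(1/76 + (-8276 + 7143)) = sqrt(1/76 - 1133) = sqrt(-86107/76) = I*sqrt(1636033)/38 ≈ 33.66*I)
u/C(20) = (I*sqrt(1636033)/38)/271 = (I*sqrt(1636033)/38)*(1/271) = I*sqrt(1636033)/10298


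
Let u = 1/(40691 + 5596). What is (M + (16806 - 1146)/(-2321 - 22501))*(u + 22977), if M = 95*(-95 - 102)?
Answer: -27448656734822000/63829773 ≈ -4.3003e+8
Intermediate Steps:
u = 1/46287 ≈ 2.1604e-5
M = -18715 (M = 95*(-197) = -18715)
(M + (16806 - 1146)/(-2321 - 22501))*(u + 22977) = (-18715 + (16806 - 1146)/(-2321 - 22501))*(1/46287 + 22977) = (-18715 + 15660/(-24822))*(1063536400/46287) = (-18715 + 15660*(-1/24822))*(1063536400/46287) = (-18715 - 870/1379)*(1063536400/46287) = -25808855/1379*1063536400/46287 = -27448656734822000/63829773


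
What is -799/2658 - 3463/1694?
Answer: -2639540/1125663 ≈ -2.3449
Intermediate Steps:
-799/2658 - 3463/1694 = -2639540/1125663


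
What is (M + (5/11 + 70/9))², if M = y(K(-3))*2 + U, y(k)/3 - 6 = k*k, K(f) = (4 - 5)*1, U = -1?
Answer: 23755876/9801 ≈ 2423.8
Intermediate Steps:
K(f) = -1 (K(f) = -1*1 = -1)
y(k) = 18 + 3*k² (y(k) = 18 + 3*(k*k) = 18 + 3*k²)
M = 41 (M = (18 + 3*(-1)²)*2 - 1 = (18 + 3*1)*2 - 1 = (18 + 3)*2 - 1 = 21*2 - 1 = 42 - 1 = 41)
(M + (5/11 + 70/9))² = (41 + (5/11 + 70/9))² = (41 + 815/99)² = (4874/99)² = 23755876/9801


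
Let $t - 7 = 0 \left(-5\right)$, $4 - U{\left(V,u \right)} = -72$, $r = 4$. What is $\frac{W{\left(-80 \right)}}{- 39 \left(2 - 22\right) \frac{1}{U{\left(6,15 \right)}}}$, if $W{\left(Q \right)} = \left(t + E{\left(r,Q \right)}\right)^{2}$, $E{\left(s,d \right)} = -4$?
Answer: $\frac{57}{65} \approx 0.87692$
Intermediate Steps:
$U{\left(V,u \right)} = 76$ ($U{\left(V,u \right)} = 4 - -72 = 4 + 72 = 76$)
$t = 7$ ($t = 7 + 0 \left(-5\right) = 7 + 0 = 7$)
$W{\left(Q \right)} = 9$ ($W{\left(Q \right)} = \left(7 - 4\right)^{2} = 3^{2} = 9$)
$\frac{W{\left(-80 \right)}}{- 39 \left(2 - 22\right) \frac{1}{U{\left(6,15 \right)}}} = \frac{9}{- 39 \left(2 - 22\right) \frac{1}{76}} = \frac{9}{\left(-39\right) \left(-20\right) \frac{1}{76}} = \frac{9}{780 \cdot \frac{1}{76}} = \frac{9}{\frac{195}{19}} = 9 \cdot \frac{19}{195} = \frac{57}{65}$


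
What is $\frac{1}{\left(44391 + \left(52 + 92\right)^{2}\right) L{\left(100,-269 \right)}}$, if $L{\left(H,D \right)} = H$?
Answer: $\frac{1}{6512700} \approx 1.5355 \cdot 10^{-7}$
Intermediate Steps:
$\frac{1}{\left(44391 + \left(52 + 92\right)^{2}\right) L{\left(100,-269 \right)}} = \frac{1}{\left(44391 + \left(52 + 92\right)^{2}\right) 100} = \frac{1}{44391 + 144^{2}} \cdot \frac{1}{100} = \frac{1}{44391 + 20736} \cdot \frac{1}{100} = \frac{1}{65127} \cdot \frac{1}{100} = \frac{1}{6512700}$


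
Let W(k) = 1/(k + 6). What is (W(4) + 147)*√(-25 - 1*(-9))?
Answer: 2942*I/5 ≈ 588.4*I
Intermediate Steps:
W(k) = 1/(6 + k)
(W(4) + 147)*√(-25 - 1*(-9)) = (1/(6 + 4) + 147)*√(-25 - 1*(-9)) = (1/10 + 147)*√(-25 + 9) = (⅒ + 147)*√(-16) = 1471*(4*I)/10 = 2942*I/5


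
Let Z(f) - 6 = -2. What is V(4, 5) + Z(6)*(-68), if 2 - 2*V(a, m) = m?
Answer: -547/2 ≈ -273.50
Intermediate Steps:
Z(f) = 4 (Z(f) = 6 - 2 = 4)
V(a, m) = 1 - m/2
V(4, 5) + Z(6)*(-68) = (1 - 1/2*5) + 4*(-68) = (1 - 5/2) - 272 = -3/2 - 272 = -547/2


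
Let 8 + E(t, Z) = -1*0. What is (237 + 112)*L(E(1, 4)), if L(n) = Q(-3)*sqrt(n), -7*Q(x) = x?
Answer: 2094*I*sqrt(2)/7 ≈ 423.05*I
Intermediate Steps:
E(t, Z) = -8 (E(t, Z) = -8 - 1*0 = -8 + 0 = -8)
Q(x) = -x/7
L(n) = 3*sqrt(n)/7 (L(n) = (-1/7*(-3))*sqrt(n) = 3*sqrt(n)/7)
(237 + 112)*L(E(1, 4)) = (237 + 112)*(3*sqrt(-8)/7) = 349*(3*(2*I*sqrt(2))/7) = 349*(6*I*sqrt(2)/7) = 2094*I*sqrt(2)/7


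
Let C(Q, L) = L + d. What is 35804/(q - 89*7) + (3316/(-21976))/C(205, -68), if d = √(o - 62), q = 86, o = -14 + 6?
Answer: -230828303095/3462151233 + 829*I*√70/25788836 ≈ -66.672 + 0.00026895*I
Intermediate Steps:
o = -8
d = I*√70 (d = √(-8 - 62) = √(-70) = I*√70 ≈ 8.3666*I)
C(Q, L) = L + I*√70
35804/(q - 89*7) + (3316/(-21976))/C(205, -68) = 35804/(86 - 89*7) + (3316/(-21976))/(-68 + I*√70) = 35804/(86 - 623) + (3316*(-1/21976))/(-68 + I*√70) = 35804/(-537) - 829/(5494*(-68 + I*√70)) = 35804*(-1/537) - 829/(5494*(-68 + I*√70)) = -35804/537 - 829/(5494*(-68 + I*√70))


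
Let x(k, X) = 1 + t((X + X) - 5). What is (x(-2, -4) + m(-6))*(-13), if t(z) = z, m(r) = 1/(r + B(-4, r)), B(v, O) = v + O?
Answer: 2509/16 ≈ 156.81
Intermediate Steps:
B(v, O) = O + v
m(r) = 1/(-4 + 2*r) (m(r) = 1/(r + (r - 4)) = 1/(r + (-4 + r)) = 1/(-4 + 2*r))
x(k, X) = -4 + 2*X (x(k, X) = 1 + ((X + X) - 5) = 1 + (2*X - 5) = 1 + (-5 + 2*X) = -4 + 2*X)
(x(-2, -4) + m(-6))*(-13) = ((-4 + 2*(-4)) + 1/(2*(-2 - 6)))*(-13) = ((-4 - 8) + (1/2)/(-8))*(-13) = (-12 + (1/2)*(-1/8))*(-13) = (-12 - 1/16)*(-13) = -193/16*(-13) = 2509/16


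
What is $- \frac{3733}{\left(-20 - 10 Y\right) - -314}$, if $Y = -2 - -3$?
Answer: $- \frac{3733}{284} \approx -13.144$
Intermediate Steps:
$Y = 1$ ($Y = -2 + 3 = 1$)
$- \frac{3733}{\left(-20 - 10 Y\right) - -314} = - \frac{3733}{\left(-20 - 10\right) - -314} = - \frac{3733}{\left(-20 - 10\right) + 314} = - \frac{3733}{-30 + 314} = - \frac{3733}{284}$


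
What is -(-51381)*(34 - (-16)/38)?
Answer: 33603174/19 ≈ 1.7686e+6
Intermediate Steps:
-(-51381)*(34 - (-16)/38) = -(-51381)*(34 - 1*(-8/19)) = -(-51381)*(34 + 8/19) = -(-51381)*654/19 = -1557*(-21582/19) = 33603174/19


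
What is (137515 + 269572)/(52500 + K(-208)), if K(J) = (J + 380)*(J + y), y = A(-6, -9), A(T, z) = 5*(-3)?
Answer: 407087/14144 ≈ 28.782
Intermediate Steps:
A(T, z) = -15
y = -15
K(J) = (-15 + J)*(380 + J) (K(J) = (J + 380)*(J - 15) = (380 + J)*(-15 + J) = (-15 + J)*(380 + J))
(137515 + 269572)/(52500 + K(-208)) = (137515 + 269572)/(52500 + (-5700 + (-208)² + 365*(-208))) = 407087/(52500 + (-5700 + 43264 - 75920)) = 407087/(52500 - 38356) = 407087/14144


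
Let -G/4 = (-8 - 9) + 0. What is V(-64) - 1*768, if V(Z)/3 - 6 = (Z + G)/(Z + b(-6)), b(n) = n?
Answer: -26256/35 ≈ -750.17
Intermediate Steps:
G = 68 (G = -4*((-8 - 9) + 0) = -4*(-17 + 0) = -4*(-17) = 68)
V(Z) = 18 + 3*(68 + Z)/(-6 + Z) (V(Z) = 18 + 3*((Z + 68)/(Z - 6)) = 18 + 3*((68 + Z)/(-6 + Z)) = 18 + 3*(68 + Z)/(-6 + Z))
V(-64) - 1*768 = 3*(32 + 7*(-64))/(-6 - 64) - 1*768 = 3*(32 - 448)/(-70) - 768 = 3*(-1/70)*(-416) - 768 = 624/35 - 768 = -26256/35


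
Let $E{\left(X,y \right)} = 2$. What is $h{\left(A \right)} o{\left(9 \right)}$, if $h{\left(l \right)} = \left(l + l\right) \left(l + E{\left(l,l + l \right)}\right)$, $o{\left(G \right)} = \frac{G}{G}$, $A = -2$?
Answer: $0$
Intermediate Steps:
$o{\left(G \right)} = 1$
$h{\left(l \right)} = 2 l \left(2 + l\right)$ ($h{\left(l \right)} = \left(l + l\right) \left(l + 2\right) = 2 l \left(2 + l\right)$)
$h{\left(A \right)} o{\left(9 \right)} = 2 \left(-2\right) \left(2 - 2\right) 1 = 2 \left(-2\right) 0 \cdot 1 = 0 \cdot 1 = 0$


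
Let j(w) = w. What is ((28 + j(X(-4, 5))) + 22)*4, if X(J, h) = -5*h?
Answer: 100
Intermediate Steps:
((28 + j(X(-4, 5))) + 22)*4 = ((28 - 5*5) + 22)*4 = ((28 - 25) + 22)*4 = (3 + 22)*4 = 25*4 = 100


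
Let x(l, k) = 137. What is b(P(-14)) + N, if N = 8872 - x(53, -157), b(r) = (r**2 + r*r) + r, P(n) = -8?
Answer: 8855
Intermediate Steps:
b(r) = r + 2*r**2 (b(r) = (r**2 + r**2) + r = 2*r**2 + r = r + 2*r**2)
N = 8735 (N = 8872 - 1*137 = 8872 - 137 = 8735)
b(P(-14)) + N = -8*(1 + 2*(-8)) + 8735 = -8*(1 - 16) + 8735 = -8*(-15) + 8735 = 120 + 8735 = 8855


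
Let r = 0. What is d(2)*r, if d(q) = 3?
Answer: 0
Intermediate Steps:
d(2)*r = 3*0 = 0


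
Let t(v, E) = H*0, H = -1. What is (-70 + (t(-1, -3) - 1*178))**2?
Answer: 61504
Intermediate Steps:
t(v, E) = 0 (t(v, E) = -1*0 = 0)
(-70 + (t(-1, -3) - 1*178))**2 = (-70 + (0 - 1*178))**2 = (-70 + (0 - 178))**2 = (-70 - 178)**2 = (-248)**2 = 61504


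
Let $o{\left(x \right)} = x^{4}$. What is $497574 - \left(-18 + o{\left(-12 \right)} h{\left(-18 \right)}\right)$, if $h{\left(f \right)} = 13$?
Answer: $228024$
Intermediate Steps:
$497574 - \left(-18 + o{\left(-12 \right)} h{\left(-18 \right)}\right) = 497574 - \left(-18 + \left(-12\right)^{4} \cdot 13\right) = 497574 - \left(-18 + 20736 \cdot 13\right) = 497574 - \left(-18 + 269568\right) = 497574 - 269550 = 228024$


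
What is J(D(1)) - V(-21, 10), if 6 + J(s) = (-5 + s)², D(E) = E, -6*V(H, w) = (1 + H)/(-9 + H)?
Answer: 91/9 ≈ 10.111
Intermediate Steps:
V(H, w) = -(1 + H)/(6*(-9 + H))
J(s) = -6 + (-5 + s)²
J(D(1)) - V(-21, 10) = (-6 + (-5 + 1)²) - (-1 - 1*(-21))/(6*(-9 - 21)) = (-6 + (-4)²) - (-1 + 21)/(6*(-30)) = (-6 + 16) - (-1)*20/(6*30) = 10 - 1*(-⅑) = 10 + ⅑ = 91/9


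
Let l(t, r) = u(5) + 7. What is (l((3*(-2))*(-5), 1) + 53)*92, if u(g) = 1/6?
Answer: 16606/3 ≈ 5535.3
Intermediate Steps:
u(g) = 1/6
l(t, r) = 43/6 (l(t, r) = 1/6 + 7 = 43/6)
(l((3*(-2))*(-5), 1) + 53)*92 = (43/6 + 53)*92 = (361/6)*92 = 16606/3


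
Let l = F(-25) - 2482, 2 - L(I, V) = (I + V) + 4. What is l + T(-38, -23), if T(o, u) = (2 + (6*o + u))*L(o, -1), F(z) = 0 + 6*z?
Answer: -11845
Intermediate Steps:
F(z) = 6*z
L(I, V) = -2 - I - V (L(I, V) = 2 - ((I + V) + 4) = 2 - (4 + I + V) = 2 + (-4 - I - V) = -2 - I - V)
l = -2632 (l = 6*(-25) - 2482 = -150 - 2482 = -2632)
T(o, u) = (-1 - o)*(2 + u + 6*o) (T(o, u) = (2 + (6*o + u))*(-2 - o - 1*(-1)) = (2 + (u + 6*o))*(-2 - o + 1) = (2 + u + 6*o)*(-1 - o) = (-1 - o)*(2 + u + 6*o))
l + T(-38, -23) = -2632 - (1 - 38)*(2 - 23 + 6*(-38)) = -2632 - 1*(-37)*(2 - 23 - 228) = -2632 - 1*(-37)*(-249) = -2632 - 9213 = -11845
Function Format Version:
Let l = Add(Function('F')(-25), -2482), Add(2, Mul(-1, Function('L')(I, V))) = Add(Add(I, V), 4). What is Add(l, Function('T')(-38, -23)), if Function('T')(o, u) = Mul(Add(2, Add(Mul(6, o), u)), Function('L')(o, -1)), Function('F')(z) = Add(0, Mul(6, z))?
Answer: -11845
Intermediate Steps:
Function('F')(z) = Mul(6, z)
Function('L')(I, V) = Add(-2, Mul(-1, I), Mul(-1, V)) (Function('L')(I, V) = Add(2, Mul(-1, Add(Add(I, V), 4))) = Add(2, Mul(-1, Add(4, I, V))) = Add(2, Add(-4, Mul(-1, I), Mul(-1, V))) = Add(-2, Mul(-1, I), Mul(-1, V)))
l = -2632 (l = Add(Mul(6, -25), -2482) = Add(-150, -2482) = -2632)
Function('T')(o, u) = Mul(Add(-1, Mul(-1, o)), Add(2, u, Mul(6, o))) (Function('T')(o, u) = Mul(Add(2, Add(Mul(6, o), u)), Add(-2, Mul(-1, o), Mul(-1, -1))) = Mul(Add(2, Add(u, Mul(6, o))), Add(-2, Mul(-1, o), 1)) = Mul(Add(2, u, Mul(6, o)), Add(-1, Mul(-1, o))) = Mul(Add(-1, Mul(-1, o)), Add(2, u, Mul(6, o))))
Add(l, Function('T')(-38, -23)) = Add(-2632, Mul(-1, Add(1, -38), Add(2, -23, Mul(6, -38)))) = Add(-2632, Mul(-1, -37, Add(2, -23, -228))) = Add(-2632, Mul(-1, -37, -249)) = Add(-2632, -9213) = -11845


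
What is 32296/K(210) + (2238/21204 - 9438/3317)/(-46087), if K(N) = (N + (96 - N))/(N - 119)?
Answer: 355677505328803/11618164004 ≈ 30614.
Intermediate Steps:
K(N) = 96/(-119 + N)
32296/K(210) + (2238/21204 - 9438/3317)/(-46087) = 32296/((96/(-119 + 210))) + (2238/21204 - 9438/3317)/(-46087) = 32296/((96/91)) + (2238*(1/21204) - 9438*1/3317)*(-1/46087) = 32296/((96*(1/91))) + (373/3534 - 9438/3317)*(-1/46087) = 32296/(96/91) - 1036021/378138*(-1/46087) = 32296*(91/96) + 1036021/17427246006 = 367367/12 + 1036021/17427246006 = 355677505328803/11618164004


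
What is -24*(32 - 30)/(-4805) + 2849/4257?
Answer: 1263071/1859535 ≈ 0.67924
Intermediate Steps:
-24*(32 - 30)/(-4805) + 2849/4257 = -24*2*(-1/4805) + 2849*(1/4257) = -48*(-1/4805) + 259/387 = 48/4805 + 259/387 = 1263071/1859535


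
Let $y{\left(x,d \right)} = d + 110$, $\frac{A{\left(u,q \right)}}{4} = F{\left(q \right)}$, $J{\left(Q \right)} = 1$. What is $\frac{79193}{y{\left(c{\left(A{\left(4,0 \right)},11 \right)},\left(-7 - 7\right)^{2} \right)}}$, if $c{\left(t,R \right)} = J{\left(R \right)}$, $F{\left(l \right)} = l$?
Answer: $\frac{79193}{306} \approx 258.8$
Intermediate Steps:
$A{\left(u,q \right)} = 4 q$
$c{\left(t,R \right)} = 1$
$y{\left(x,d \right)} = 110 + d$
$\frac{79193}{y{\left(c{\left(A{\left(4,0 \right)},11 \right)},\left(-7 - 7\right)^{2} \right)}} = \frac{79193}{110 + \left(-7 - 7\right)^{2}} = \frac{79193}{110 + \left(-14\right)^{2}} = \frac{79193}{110 + 196} = \frac{79193}{306}$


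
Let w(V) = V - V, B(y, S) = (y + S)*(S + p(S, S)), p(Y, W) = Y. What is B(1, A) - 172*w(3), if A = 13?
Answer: 364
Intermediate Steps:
B(y, S) = 2*S*(S + y) (B(y, S) = (y + S)*(S + S) = (S + y)*(2*S) = 2*S*(S + y))
w(V) = 0
B(1, A) - 172*w(3) = 2*13*(13 + 1) - 172*0 = 2*13*14 + 0 = 364 + 0 = 364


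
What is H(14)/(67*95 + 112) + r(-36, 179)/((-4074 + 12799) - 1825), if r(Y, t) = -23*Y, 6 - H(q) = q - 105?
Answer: 21856/161925 ≈ 0.13498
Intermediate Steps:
H(q) = 111 - q (H(q) = 6 - (q - 105) = 6 - (-105 + q) = 6 + (105 - q) = 111 - q)
H(14)/(67*95 + 112) + r(-36, 179)/((-4074 + 12799) - 1825) = (111 - 1*14)/(67*95 + 112) + (-23*(-36))/((-4074 + 12799) - 1825) = (111 - 14)/(6365 + 112) + 828/(8725 - 1825) = 97/6477 + 828/6900 = 97*(1/6477) + 828*(1/6900) = 97/6477 + 3/25 = 21856/161925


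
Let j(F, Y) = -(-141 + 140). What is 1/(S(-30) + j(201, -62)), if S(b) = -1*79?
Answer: -1/78 ≈ -0.012821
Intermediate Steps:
S(b) = -79
j(F, Y) = 1 (j(F, Y) = -1*(-1) = 1)
1/(S(-30) + j(201, -62)) = 1/(-79 + 1) = 1/(-78) = -1/78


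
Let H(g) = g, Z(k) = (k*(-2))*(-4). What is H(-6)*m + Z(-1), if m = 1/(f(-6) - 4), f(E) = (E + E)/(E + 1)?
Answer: -17/4 ≈ -4.2500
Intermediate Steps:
f(E) = 2*E/(1 + E) (f(E) = (2*E)/(1 + E) = 2*E/(1 + E))
Z(k) = 8*k (Z(k) = -2*k*(-4) = 8*k)
m = -5/8 (m = 1/(2*(-6)/(1 - 6) - 4) = 1/(2*(-6)/(-5) - 4) = 1/(2*(-6)*(-⅕) - 4) = 1/(12/5 - 4) = 1/(-8/5) = -5/8 ≈ -0.62500)
H(-6)*m + Z(-1) = -6*(-5/8) + 8*(-1) = 15/4 - 8 = -17/4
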